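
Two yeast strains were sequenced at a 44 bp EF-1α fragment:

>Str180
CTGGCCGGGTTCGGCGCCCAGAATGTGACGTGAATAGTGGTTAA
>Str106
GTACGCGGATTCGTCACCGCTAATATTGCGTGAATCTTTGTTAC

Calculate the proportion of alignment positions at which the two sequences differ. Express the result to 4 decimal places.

0.3864

Mismatches occur at site 1 (C/G), site 3 (G/A), site 4 (G/C), site 5 (C/G), site 9 (G/A), site 14 (G/T), site 16 (G/A), site 19 (C/G), site 20 (A/C), site 21 (G/T), site 25 (G/A), site 27 (G/T), site 28 (A/G), site 36 (A/C), site 37 (G/T), site 39 (G/T), site 44 (A/C).
There are 17 differences over 44 sites, so p = 17/44 = 0.3864.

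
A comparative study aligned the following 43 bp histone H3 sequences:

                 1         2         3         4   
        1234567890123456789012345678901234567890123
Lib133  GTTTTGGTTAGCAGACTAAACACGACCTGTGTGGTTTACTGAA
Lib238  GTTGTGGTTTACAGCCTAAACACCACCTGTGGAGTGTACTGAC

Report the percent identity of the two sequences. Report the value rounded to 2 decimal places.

Differing sites — 4:T/G; 10:A/T; 11:G/A; 15:A/C; 24:G/C; 32:T/G; 33:G/A; 36:T/G; 43:A/C.
34 of the 43 sites match, so the percent identity is 34/43 × 100 = 79.07%.

79.07%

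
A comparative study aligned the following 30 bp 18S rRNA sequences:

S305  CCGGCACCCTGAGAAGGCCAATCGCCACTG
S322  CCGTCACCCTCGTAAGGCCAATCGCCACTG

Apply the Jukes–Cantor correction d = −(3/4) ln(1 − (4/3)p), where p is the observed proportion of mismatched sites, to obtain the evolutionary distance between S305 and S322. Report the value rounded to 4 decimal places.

0.1468

Mismatches occur at site 4 (G→T), site 11 (G→C), site 12 (A→G), site 13 (G→T).
p = 4/30 = 0.133333.
d = −0.75 · ln(1 − (4/3)·0.133333) = −0.75 · ln(0.822223) = −0.75 · (-0.195744) = 0.1468.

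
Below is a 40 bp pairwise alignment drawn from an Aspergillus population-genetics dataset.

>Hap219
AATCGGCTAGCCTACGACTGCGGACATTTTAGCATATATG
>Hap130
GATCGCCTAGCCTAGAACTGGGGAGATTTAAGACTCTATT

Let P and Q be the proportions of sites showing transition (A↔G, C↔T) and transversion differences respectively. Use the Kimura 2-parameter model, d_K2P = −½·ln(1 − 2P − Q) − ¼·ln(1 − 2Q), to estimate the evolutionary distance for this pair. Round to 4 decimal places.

The sequences differ at positions 1 (A/G, transition), 6 (G/C, transversion), 15 (C/G, transversion), 16 (G/A, transition), 21 (C/G, transversion), 25 (C/G, transversion), 30 (T/A, transversion), 33 (C/A, transversion), 34 (A/C, transversion), 36 (A/C, transversion), 40 (G/T, transversion).
Of the 11 differences, 2 transitions and 9 transversions over 40 sites: P = 2/40 = 0.050000, Q = 9/40 = 0.225000.
d = −0.5·ln(0.675000) − 0.25·ln(0.550000) = −0.5·(-0.393043) − 0.25·(-0.597837) = 0.3460.

0.3460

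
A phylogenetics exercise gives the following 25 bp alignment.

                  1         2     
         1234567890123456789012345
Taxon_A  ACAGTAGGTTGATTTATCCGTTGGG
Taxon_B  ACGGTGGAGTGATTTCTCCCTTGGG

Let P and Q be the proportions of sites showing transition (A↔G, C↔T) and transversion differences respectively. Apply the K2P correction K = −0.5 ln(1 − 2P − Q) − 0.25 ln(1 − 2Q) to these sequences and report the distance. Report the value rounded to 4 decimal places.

0.2918

Differing sites — 3:A/G (Ti); 6:A/G (Ti); 8:G/A (Ti); 9:T/G (Tv); 16:A/C (Tv); 20:G/C (Tv).
Of the 6 differences, 3 transitions and 3 transversions over 25 sites: P = 3/25 = 0.120000, Q = 3/25 = 0.120000.
d = −0.5·ln(0.640000) − 0.25·ln(0.760000) = −0.5·(-0.446287) − 0.25·(-0.274437) = 0.2918.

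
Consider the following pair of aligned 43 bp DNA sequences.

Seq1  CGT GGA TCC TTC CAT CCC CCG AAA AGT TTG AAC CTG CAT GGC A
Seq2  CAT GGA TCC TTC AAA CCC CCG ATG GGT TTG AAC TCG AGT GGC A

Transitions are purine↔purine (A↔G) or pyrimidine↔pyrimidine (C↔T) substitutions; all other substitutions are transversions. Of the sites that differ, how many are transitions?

6

Mismatches occur at site 2 (G/A, transition), site 13 (C/A, transversion), site 15 (T/A, transversion), site 23 (A/T, transversion), site 24 (A/G, transition), site 25 (A/G, transition), site 34 (C/T, transition), site 35 (T/C, transition), site 37 (C/A, transversion), site 38 (A/G, transition).
Of the 10 differences, 6 transitions and 4 transversions, so the answer is 6.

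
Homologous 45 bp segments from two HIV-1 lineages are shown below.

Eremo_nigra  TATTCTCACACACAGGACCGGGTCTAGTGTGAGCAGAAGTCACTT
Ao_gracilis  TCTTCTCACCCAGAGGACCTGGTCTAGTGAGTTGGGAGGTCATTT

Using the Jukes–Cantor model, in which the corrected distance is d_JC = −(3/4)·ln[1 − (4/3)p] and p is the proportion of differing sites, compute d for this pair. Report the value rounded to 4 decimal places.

Mismatches occur at site 2 (A/C), site 10 (A/C), site 13 (C/G), site 20 (G/T), site 30 (T/A), site 32 (A/T), site 33 (G/T), site 34 (C/G), site 35 (A/G), site 38 (A/G), site 43 (C/T).
p = 11/45 = 0.244444.
d = −0.75 · ln(1 − (4/3)·0.244444) = −0.75 · ln(0.674075) = −0.75 · (-0.394414) = 0.2958.

0.2958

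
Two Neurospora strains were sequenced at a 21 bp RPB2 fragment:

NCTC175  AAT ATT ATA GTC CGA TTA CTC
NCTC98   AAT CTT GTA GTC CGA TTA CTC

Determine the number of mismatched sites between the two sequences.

The sequences differ at positions 4 (A/C), 7 (A/G).
That gives 2 mismatches out of 21 aligned sites, so the Hamming distance is 2.

2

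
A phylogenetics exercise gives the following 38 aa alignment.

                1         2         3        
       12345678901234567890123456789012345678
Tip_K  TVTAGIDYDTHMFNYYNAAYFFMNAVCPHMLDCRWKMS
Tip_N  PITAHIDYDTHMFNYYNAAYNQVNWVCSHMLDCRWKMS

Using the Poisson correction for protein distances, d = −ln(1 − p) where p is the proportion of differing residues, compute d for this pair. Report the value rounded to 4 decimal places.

0.2364

The sequences differ at positions 1 (T/P), 2 (V/I), 5 (G/H), 21 (F/N), 22 (F/Q), 23 (M/V), 25 (A/W), 28 (P/S).
p = 8/38 = 0.210526.
d = −ln(1 − 0.210526) = −ln(0.789474) = 0.2364.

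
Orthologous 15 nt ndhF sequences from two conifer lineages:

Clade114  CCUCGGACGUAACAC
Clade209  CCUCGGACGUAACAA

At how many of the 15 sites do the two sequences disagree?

A single mismatch occurs at site 15 (C/A).
That gives 1 mismatch out of 15 aligned sites, so the Hamming distance is 1.

1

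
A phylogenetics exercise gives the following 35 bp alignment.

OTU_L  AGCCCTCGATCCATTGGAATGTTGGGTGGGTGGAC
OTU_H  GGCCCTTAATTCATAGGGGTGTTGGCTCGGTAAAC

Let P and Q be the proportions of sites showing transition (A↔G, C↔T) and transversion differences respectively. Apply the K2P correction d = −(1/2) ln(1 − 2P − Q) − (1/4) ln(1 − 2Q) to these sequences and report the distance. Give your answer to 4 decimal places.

The sequences differ at positions 1 (A/G, transition), 7 (C/T, transition), 8 (G/A, transition), 11 (C/T, transition), 15 (T/A, transversion), 18 (A/G, transition), 19 (A/G, transition), 26 (G/C, transversion), 28 (G/C, transversion), 32 (G/A, transition), 33 (G/A, transition).
Of the 11 differences, 8 transitions and 3 transversions over 35 sites: P = 8/35 = 0.228571, Q = 3/35 = 0.085714.
d = −0.5·ln(0.457144) − 0.25·ln(0.828572) = −0.5·(-0.782757) − 0.25·(-0.188052) = 0.4384.

0.4384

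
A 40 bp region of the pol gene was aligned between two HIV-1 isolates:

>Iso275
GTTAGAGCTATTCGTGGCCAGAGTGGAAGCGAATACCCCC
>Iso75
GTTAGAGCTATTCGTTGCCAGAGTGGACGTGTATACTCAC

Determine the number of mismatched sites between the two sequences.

6

The sequences differ at positions 16 (G/T), 28 (A/C), 30 (C/T), 32 (A/T), 37 (C/T), 39 (C/A).
That gives 6 mismatches out of 40 aligned sites, so the Hamming distance is 6.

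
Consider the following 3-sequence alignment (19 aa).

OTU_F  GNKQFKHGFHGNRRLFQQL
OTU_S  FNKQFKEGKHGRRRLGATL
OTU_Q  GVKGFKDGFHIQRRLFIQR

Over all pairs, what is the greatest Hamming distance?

Pairwise Hamming distances:
  OTU_F vs OTU_S: 7
  OTU_F vs OTU_Q: 7
  OTU_S vs OTU_Q: 11
The largest is 11, between OTU_S and OTU_Q.

11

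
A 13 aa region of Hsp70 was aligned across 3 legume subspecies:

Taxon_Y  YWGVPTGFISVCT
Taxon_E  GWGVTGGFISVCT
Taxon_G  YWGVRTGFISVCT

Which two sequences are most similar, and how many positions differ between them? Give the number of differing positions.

Pairwise Hamming distances:
  Taxon_Y vs Taxon_E: 3
  Taxon_Y vs Taxon_G: 1
  Taxon_E vs Taxon_G: 3
The smallest is 1, between Taxon_Y and Taxon_G.

1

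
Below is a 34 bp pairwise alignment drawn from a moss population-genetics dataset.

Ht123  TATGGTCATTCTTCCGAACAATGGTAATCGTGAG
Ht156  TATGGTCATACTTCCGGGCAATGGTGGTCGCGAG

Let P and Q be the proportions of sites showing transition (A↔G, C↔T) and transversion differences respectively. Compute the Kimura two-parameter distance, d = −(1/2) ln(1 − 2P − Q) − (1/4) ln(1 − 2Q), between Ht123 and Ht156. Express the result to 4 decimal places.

Differing sites — 10:T/A (Tv); 17:A/G (Ti); 18:A/G (Ti); 26:A/G (Ti); 27:A/G (Ti); 31:T/C (Ti).
Of the 6 differences, 5 transitions and 1 transversion over 34 sites: P = 5/34 = 0.147059, Q = 1/34 = 0.029412.
d = −0.5·ln(0.676470) − 0.25·ln(0.941176) = −0.5·(-0.390867) − 0.25·(-0.060625) = 0.2106.

0.2106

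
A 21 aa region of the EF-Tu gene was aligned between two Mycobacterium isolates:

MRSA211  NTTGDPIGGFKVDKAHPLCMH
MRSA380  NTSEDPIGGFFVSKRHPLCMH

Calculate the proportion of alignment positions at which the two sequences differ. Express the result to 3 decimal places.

Mismatches occur at site 3 (T/S), site 4 (G/E), site 11 (K/F), site 13 (D/S), site 15 (A/R).
There are 5 differences over 21 sites, so p = 5/21 = 0.238.

0.238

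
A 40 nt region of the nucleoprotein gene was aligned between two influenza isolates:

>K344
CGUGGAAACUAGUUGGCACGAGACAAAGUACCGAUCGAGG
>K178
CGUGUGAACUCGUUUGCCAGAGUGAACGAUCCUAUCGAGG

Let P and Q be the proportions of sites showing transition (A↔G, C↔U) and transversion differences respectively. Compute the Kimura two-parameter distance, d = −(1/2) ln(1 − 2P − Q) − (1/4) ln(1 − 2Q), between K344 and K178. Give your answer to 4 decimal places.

The sequences differ at positions 5 (G/U, transversion), 6 (A/G, transition), 11 (A/C, transversion), 15 (G/U, transversion), 18 (A/C, transversion), 19 (C/A, transversion), 23 (A/U, transversion), 24 (C/G, transversion), 27 (A/C, transversion), 29 (U/A, transversion), 30 (A/U, transversion), 33 (G/U, transversion).
Of the 12 differences, 1 transition and 11 transversions over 40 sites: P = 1/40 = 0.025000, Q = 11/40 = 0.275000.
d = −0.5·ln(0.675000) − 0.25·ln(0.450000) = −0.5·(-0.393043) − 0.25·(-0.798508) = 0.3961.

0.3961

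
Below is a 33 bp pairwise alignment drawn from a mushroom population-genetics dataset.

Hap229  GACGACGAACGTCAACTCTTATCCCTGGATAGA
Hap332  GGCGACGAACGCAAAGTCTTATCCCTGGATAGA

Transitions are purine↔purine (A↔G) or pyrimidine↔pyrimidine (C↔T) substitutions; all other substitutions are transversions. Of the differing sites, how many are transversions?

Differing sites — 2:A/G (Ti); 12:T/C (Ti); 13:C/A (Tv); 16:C/G (Tv).
Of the 4 differences, 2 transitions and 2 transversions, so the answer is 2.

2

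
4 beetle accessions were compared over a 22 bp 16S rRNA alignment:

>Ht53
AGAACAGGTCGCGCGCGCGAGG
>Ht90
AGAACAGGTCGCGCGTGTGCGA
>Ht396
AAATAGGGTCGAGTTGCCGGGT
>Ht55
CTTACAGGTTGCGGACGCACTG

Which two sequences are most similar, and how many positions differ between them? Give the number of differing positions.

Pairwise Hamming distances:
  Ht53 vs Ht90: 4
  Ht53 vs Ht396: 11
  Ht53 vs Ht55: 9
  Ht90 vs Ht396: 12
  Ht90 vs Ht55: 11
  Ht396 vs Ht55: 16
The smallest is 4, between Ht53 and Ht90.

4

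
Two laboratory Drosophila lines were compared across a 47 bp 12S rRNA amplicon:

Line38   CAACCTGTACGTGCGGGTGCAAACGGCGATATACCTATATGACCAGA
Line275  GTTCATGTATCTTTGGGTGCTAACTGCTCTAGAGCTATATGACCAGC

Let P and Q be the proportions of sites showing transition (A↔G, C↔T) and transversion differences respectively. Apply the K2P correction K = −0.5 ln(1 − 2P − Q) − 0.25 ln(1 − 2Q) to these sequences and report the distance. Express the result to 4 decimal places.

0.4259

Differing sites — 1:C/G (Tv); 2:A/T (Tv); 3:A/T (Tv); 5:C/A (Tv); 10:C/T (Ti); 11:G/C (Tv); 13:G/T (Tv); 14:C/T (Ti); 21:A/T (Tv); 25:G/T (Tv); 28:G/T (Tv); 29:A/C (Tv); 32:T/G (Tv); 34:C/G (Tv); 47:A/C (Tv).
Of the 15 differences, 2 transitions and 13 transversions over 47 sites: P = 2/47 = 0.042553, Q = 13/47 = 0.276596.
d = −0.5·ln(0.638298) − 0.25·ln(0.446808) = −0.5·(-0.448950) − 0.25·(-0.805626) = 0.4259.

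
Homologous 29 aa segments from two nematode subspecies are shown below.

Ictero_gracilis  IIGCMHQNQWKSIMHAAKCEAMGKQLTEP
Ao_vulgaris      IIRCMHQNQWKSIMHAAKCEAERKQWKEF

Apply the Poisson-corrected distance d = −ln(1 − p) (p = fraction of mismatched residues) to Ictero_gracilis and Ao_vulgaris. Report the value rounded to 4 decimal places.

0.2318

Mismatches occur at site 3 (G/R), site 22 (M/E), site 23 (G/R), site 26 (L/W), site 27 (T/K), site 29 (P/F).
p = 6/29 = 0.206897.
d = −ln(1 − 0.206897) = −ln(0.793103) = 0.2318.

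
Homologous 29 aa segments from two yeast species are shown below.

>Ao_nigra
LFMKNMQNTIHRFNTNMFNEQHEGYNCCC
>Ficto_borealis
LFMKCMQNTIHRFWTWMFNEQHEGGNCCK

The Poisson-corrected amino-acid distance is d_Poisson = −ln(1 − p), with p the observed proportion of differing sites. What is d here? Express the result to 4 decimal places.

0.1892

The sequences differ at positions 5 (N/C), 14 (N/W), 16 (N/W), 25 (Y/G), 29 (C/K).
p = 5/29 = 0.172414.
d = −ln(1 − 0.172414) = −ln(0.827586) = 0.1892.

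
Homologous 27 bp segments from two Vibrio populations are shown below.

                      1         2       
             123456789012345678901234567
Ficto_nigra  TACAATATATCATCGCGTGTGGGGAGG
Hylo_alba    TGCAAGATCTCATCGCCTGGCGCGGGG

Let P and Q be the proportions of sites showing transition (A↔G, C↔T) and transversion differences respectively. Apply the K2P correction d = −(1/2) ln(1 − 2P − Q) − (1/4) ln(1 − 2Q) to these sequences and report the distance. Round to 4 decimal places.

0.3783

The sequences differ at positions 2 (A/G, transition), 6 (T/G, transversion), 9 (A/C, transversion), 17 (G/C, transversion), 20 (T/G, transversion), 21 (G/C, transversion), 23 (G/C, transversion), 25 (A/G, transition).
Of the 8 differences, 2 transitions and 6 transversions over 27 sites: P = 2/27 = 0.074074, Q = 6/27 = 0.222222.
d = −0.5·ln(0.629630) − 0.25·ln(0.555556) = −0.5·(-0.462623) − 0.25·(-0.587786) = 0.3783.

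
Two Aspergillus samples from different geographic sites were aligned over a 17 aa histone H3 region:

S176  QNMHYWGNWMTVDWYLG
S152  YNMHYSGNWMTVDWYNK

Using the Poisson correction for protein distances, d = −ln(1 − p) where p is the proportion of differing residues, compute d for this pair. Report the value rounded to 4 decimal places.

0.2683

Differing sites — 1:Q/Y; 6:W/S; 16:L/N; 17:G/K.
p = 4/17 = 0.235294.
d = −ln(1 − 0.235294) = −ln(0.764706) = 0.2683.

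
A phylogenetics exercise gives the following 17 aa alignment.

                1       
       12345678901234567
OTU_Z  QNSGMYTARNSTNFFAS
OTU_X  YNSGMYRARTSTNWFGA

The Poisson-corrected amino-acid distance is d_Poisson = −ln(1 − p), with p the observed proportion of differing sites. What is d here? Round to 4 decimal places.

0.4353

Differing sites — 1:Q/Y; 7:T/R; 10:N/T; 14:F/W; 16:A/G; 17:S/A.
p = 6/17 = 0.352941.
d = −ln(1 − 0.352941) = −ln(0.647059) = 0.4353.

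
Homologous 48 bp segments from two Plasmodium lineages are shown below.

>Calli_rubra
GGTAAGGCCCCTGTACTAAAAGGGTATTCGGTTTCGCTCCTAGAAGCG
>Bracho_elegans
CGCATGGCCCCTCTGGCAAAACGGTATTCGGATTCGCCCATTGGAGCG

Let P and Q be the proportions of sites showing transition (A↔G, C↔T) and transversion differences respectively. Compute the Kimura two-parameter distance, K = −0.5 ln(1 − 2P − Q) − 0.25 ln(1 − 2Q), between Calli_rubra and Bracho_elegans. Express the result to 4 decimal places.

0.3364

The sequences differ at positions 1 (G/C, transversion), 3 (T/C, transition), 5 (A/T, transversion), 13 (G/C, transversion), 15 (A/G, transition), 16 (C/G, transversion), 17 (T/C, transition), 22 (G/C, transversion), 32 (T/A, transversion), 38 (T/C, transition), 40 (C/A, transversion), 42 (A/T, transversion), 44 (A/G, transition).
Of the 13 differences, 5 transitions and 8 transversions over 48 sites: P = 5/48 = 0.104167, Q = 8/48 = 0.166667.
d = −0.5·ln(0.624999) − 0.25·ln(0.666666) = −0.5·(-0.470005) − 0.25·(-0.405466) = 0.3364.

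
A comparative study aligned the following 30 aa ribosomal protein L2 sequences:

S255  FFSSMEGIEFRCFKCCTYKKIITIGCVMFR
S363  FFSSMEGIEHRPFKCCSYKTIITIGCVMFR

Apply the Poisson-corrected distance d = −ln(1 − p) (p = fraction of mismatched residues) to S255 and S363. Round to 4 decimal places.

0.1431

The sequences differ at positions 10 (F/H), 12 (C/P), 17 (T/S), 20 (K/T).
p = 4/30 = 0.133333.
d = −ln(1 − 0.133333) = −ln(0.866667) = 0.1431.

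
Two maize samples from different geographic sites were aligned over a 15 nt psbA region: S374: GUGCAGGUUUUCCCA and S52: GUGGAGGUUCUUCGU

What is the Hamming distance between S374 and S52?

The sequences differ at positions 4 (C/G), 10 (U/C), 12 (C/U), 14 (C/G), 15 (A/U).
That gives 5 mismatches out of 15 aligned sites, so the Hamming distance is 5.

5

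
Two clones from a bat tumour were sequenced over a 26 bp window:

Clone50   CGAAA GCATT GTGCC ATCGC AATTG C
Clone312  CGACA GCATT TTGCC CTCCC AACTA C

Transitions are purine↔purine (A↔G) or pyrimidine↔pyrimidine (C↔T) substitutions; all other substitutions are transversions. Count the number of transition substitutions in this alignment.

2

Differing sites — 4:A/C (Tv); 11:G/T (Tv); 16:A/C (Tv); 19:G/C (Tv); 23:T/C (Ti); 25:G/A (Ti).
Of the 6 differences, 2 transitions and 4 transversions, so the answer is 2.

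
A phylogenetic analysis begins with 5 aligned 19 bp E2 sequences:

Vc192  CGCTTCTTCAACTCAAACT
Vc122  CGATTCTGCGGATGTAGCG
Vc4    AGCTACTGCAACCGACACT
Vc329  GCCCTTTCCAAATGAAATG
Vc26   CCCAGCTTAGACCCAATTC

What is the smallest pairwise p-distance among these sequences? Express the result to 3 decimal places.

Pairwise Hamming distances:
  Vc192 vs Vc122: 9
  Vc192 vs Vc4: 6
  Vc192 vs Vc329: 9
  Vc192 vs Vc26: 9
  Vc122 vs Vc4: 11
  Vc122 vs Vc329: 11
  Vc122 vs Vc26: 14
  Vc4 vs Vc329: 11
  Vc4 vs Vc26: 12
  Vc329 vs Vc26: 12
The smallest is 6 mismatches, between Vc192 and Vc4; p = 6/19 = 0.316.

0.316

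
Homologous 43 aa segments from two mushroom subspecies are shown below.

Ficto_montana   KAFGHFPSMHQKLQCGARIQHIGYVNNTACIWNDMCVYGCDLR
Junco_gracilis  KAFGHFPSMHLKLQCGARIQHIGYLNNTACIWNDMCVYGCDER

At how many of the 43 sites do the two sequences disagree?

3

The sequences differ at positions 11 (Q/L), 25 (V/L), 42 (L/E).
That gives 3 mismatches out of 43 aligned sites, so the Hamming distance is 3.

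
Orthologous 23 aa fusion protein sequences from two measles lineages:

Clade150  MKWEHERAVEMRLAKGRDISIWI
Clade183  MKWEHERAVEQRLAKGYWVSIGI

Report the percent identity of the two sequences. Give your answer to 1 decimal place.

The sequences differ at positions 11 (M/Q), 17 (R/Y), 18 (D/W), 19 (I/V), 22 (W/G).
18 of the 23 sites match, so the percent identity is 18/23 × 100 = 78.3%.

78.3%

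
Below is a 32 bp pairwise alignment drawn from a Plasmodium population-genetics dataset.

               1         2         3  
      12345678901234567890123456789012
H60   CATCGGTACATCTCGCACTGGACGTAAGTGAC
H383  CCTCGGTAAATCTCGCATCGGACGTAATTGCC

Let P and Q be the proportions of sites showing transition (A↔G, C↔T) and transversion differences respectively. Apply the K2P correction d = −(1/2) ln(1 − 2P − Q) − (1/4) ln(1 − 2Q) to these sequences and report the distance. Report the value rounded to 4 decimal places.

0.2158

The sequences differ at positions 2 (A/C, transversion), 9 (C/A, transversion), 18 (C/T, transition), 19 (T/C, transition), 28 (G/T, transversion), 31 (A/C, transversion).
Of the 6 differences, 2 transitions and 4 transversions over 32 sites: P = 2/32 = 0.062500, Q = 4/32 = 0.125000.
d = −0.5·ln(0.750000) − 0.25·ln(0.750000) = −0.5·(-0.287682) − 0.25·(-0.287682) = 0.2158.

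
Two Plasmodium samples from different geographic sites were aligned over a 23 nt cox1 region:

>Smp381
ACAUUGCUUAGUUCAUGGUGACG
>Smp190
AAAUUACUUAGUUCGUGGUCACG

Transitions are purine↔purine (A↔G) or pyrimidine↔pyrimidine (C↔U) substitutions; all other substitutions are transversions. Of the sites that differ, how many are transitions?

Differing sites — 2:C/A (Tv); 6:G/A (Ti); 15:A/G (Ti); 20:G/C (Tv).
Of the 4 differences, 2 transitions and 2 transversions, so the answer is 2.

2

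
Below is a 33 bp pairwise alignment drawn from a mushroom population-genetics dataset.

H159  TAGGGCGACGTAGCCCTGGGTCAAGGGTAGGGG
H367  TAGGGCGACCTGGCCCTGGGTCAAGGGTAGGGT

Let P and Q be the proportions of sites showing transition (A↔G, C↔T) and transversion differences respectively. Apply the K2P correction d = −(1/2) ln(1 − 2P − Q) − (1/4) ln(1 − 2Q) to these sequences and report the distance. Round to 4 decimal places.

Differing sites — 10:G/C (Tv); 12:A/G (Ti); 33:G/T (Tv).
Of the 3 differences, 1 transition and 2 transversions over 33 sites: P = 1/33 = 0.030303, Q = 2/33 = 0.060606.
d = −0.5·ln(0.878788) − 0.25·ln(0.878788) = −0.5·(-0.129212) − 0.25·(-0.129212) = 0.0969.

0.0969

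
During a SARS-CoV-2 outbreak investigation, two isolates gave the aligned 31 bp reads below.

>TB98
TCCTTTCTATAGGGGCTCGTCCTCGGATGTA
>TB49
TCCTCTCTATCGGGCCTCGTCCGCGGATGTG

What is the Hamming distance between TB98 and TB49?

5

Mismatches occur at site 5 (T↔C), site 11 (A↔C), site 15 (G↔C), site 23 (T↔G), site 31 (A↔G).
That gives 5 mismatches out of 31 aligned sites, so the Hamming distance is 5.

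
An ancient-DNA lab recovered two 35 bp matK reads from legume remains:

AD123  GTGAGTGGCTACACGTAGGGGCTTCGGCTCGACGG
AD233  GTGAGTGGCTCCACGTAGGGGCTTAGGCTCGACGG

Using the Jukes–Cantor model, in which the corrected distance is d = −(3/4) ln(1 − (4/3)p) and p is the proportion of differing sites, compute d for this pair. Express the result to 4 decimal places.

Mismatches occur at site 11 (A/C), site 25 (C/A).
p = 2/35 = 0.057143.
d = −0.75 · ln(1 − (4/3)·0.057143) = −0.75 · ln(0.923809) = −0.75 · (-0.079250) = 0.0594.

0.0594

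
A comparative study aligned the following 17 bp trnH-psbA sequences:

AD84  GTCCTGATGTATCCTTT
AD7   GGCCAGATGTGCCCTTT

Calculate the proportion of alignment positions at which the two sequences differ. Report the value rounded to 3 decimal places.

0.235

Differing sites — 2:T/G; 5:T/A; 11:A/G; 12:T/C.
There are 4 differences over 17 sites, so p = 4/17 = 0.235.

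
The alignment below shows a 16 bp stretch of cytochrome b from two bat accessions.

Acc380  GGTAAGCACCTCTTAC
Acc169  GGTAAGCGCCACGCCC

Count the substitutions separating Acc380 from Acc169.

5

The sequences differ at positions 8 (A/G), 11 (T/A), 13 (T/G), 14 (T/C), 15 (A/C).
That gives 5 mismatches out of 16 aligned sites, so the Hamming distance is 5.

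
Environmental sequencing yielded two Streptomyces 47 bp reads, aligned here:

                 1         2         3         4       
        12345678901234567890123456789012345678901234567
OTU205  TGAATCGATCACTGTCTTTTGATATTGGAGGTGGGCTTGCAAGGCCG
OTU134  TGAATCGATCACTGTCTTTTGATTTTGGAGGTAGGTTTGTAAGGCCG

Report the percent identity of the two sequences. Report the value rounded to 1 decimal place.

91.5%

Differing sites — 24:A/T; 33:G/A; 36:C/T; 40:C/T.
43 of the 47 sites match, so the percent identity is 43/47 × 100 = 91.5%.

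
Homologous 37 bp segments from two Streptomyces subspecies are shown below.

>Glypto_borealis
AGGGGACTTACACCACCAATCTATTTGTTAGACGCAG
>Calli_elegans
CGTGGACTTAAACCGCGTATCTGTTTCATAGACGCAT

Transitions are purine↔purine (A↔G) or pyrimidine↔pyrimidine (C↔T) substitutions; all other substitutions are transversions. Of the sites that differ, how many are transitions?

2

Differing sites — 1:A/C (Tv); 3:G/T (Tv); 11:C/A (Tv); 15:A/G (Ti); 17:C/G (Tv); 18:A/T (Tv); 23:A/G (Ti); 27:G/C (Tv); 28:T/A (Tv); 37:G/T (Tv).
Of the 10 differences, 2 transitions and 8 transversions, so the answer is 2.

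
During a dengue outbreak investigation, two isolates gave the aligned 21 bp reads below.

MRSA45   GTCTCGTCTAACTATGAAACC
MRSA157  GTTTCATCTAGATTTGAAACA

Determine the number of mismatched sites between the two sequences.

Differing sites — 3:C/T; 6:G/A; 11:A/G; 12:C/A; 14:A/T; 21:C/A.
That gives 6 mismatches out of 21 aligned sites, so the Hamming distance is 6.

6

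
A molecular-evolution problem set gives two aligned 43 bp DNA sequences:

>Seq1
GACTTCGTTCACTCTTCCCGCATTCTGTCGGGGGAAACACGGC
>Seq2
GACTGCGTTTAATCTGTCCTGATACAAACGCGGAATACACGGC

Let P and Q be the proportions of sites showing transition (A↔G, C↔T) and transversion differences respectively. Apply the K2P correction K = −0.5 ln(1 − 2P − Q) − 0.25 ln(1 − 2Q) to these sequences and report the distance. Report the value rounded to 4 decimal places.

0.4276

Mismatches occur at site 5 (T↔G, transversion), site 10 (C↔T, transition), site 12 (C↔A, transversion), site 16 (T↔G, transversion), site 17 (C↔T, transition), site 20 (G↔T, transversion), site 21 (C↔G, transversion), site 24 (T↔A, transversion), site 26 (T↔A, transversion), site 27 (G↔A, transition), site 28 (T↔A, transversion), site 31 (G↔C, transversion), site 34 (G↔A, transition), site 36 (A↔T, transversion).
Of the 14 differences, 4 transitions and 10 transversions over 43 sites: P = 4/43 = 0.093023, Q = 10/43 = 0.232558.
d = −0.5·ln(0.581396) − 0.25·ln(0.534884) = −0.5·(-0.542323) − 0.25·(-0.625705) = 0.4276.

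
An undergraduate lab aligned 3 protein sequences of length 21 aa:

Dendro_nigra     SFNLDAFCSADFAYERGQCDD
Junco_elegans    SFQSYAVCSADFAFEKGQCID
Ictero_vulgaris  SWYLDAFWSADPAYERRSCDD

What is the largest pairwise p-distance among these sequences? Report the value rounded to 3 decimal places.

Pairwise Hamming distances:
  Dendro_nigra vs Junco_elegans: 7
  Dendro_nigra vs Ictero_vulgaris: 6
  Junco_elegans vs Ictero_vulgaris: 12
The largest is 12 mismatches, between Junco_elegans and Ictero_vulgaris; p = 12/21 = 0.571.

0.571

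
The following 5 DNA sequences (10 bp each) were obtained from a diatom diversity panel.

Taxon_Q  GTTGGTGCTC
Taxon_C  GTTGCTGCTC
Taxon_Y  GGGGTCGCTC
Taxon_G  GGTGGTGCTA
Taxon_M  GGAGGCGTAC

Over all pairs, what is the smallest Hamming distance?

Pairwise Hamming distances:
  Taxon_Q vs Taxon_C: 1
  Taxon_Q vs Taxon_Y: 4
  Taxon_Q vs Taxon_G: 2
  Taxon_Q vs Taxon_M: 5
  Taxon_C vs Taxon_Y: 4
  Taxon_C vs Taxon_G: 3
  Taxon_C vs Taxon_M: 6
  Taxon_Y vs Taxon_G: 4
  Taxon_Y vs Taxon_M: 4
  Taxon_G vs Taxon_M: 5
The smallest is 1, between Taxon_Q and Taxon_C.

1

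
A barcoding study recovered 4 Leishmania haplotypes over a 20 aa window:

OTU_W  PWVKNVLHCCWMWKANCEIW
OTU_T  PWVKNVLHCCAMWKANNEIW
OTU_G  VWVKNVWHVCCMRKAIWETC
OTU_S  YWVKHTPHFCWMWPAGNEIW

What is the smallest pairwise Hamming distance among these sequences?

2

Pairwise Hamming distances:
  OTU_W vs OTU_T: 2
  OTU_W vs OTU_G: 9
  OTU_W vs OTU_S: 8
  OTU_T vs OTU_G: 9
  OTU_T vs OTU_S: 8
  OTU_G vs OTU_S: 12
The smallest is 2, between OTU_W and OTU_T.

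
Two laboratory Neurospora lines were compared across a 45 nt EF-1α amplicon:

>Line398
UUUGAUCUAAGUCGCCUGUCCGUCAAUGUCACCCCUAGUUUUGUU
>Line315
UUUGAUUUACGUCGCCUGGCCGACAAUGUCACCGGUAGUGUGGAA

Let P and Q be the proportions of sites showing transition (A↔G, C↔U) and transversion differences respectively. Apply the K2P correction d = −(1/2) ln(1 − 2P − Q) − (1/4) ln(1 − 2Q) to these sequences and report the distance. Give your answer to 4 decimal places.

0.2679

The sequences differ at positions 7 (C/U, transition), 10 (A/C, transversion), 19 (U/G, transversion), 23 (U/A, transversion), 34 (C/G, transversion), 35 (C/G, transversion), 40 (U/G, transversion), 42 (U/G, transversion), 44 (U/A, transversion), 45 (U/A, transversion).
Of the 10 differences, 1 transition and 9 transversions over 45 sites: P = 1/45 = 0.022222, Q = 9/45 = 0.200000.
d = −0.5·ln(0.755556) − 0.25·ln(0.600000) = −0.5·(-0.280301) − 0.25·(-0.510826) = 0.2679.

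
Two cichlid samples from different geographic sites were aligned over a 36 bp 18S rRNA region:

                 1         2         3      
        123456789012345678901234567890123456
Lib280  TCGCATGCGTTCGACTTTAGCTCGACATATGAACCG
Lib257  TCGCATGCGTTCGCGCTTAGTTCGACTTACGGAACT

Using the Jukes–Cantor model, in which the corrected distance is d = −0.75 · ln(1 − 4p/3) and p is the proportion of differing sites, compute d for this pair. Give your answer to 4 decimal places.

Differing sites — 14:A/C; 15:C/G; 16:T/C; 21:C/T; 27:A/T; 30:T/C; 32:A/G; 34:C/A; 36:G/T.
p = 9/36 = 0.250000.
d = −0.75 · ln(1 − (4/3)·0.250000) = −0.75 · ln(0.666667) = −0.75 · (-0.405465) = 0.3041.

0.3041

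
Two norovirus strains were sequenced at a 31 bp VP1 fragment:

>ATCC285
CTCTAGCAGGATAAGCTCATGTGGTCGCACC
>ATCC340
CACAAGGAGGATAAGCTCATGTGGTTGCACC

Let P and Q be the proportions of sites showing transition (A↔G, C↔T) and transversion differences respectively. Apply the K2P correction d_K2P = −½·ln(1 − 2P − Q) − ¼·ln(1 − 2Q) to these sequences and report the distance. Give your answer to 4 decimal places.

0.1417

Mismatches occur at site 2 (T↔A, transversion), site 4 (T↔A, transversion), site 7 (C↔G, transversion), site 26 (C↔T, transition).
Of the 4 differences, 1 transition and 3 transversions over 31 sites: P = 1/31 = 0.032258, Q = 3/31 = 0.096774.
d = −0.5·ln(0.838710) − 0.25·ln(0.806452) = −0.5·(-0.175890) − 0.25·(-0.215111) = 0.1417.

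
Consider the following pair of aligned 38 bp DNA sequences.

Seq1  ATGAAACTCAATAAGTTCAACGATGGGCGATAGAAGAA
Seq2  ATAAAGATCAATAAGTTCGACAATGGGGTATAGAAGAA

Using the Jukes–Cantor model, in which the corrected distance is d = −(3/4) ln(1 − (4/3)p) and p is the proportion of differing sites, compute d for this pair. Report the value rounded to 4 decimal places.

Mismatches occur at site 3 (G→A), site 6 (A→G), site 7 (C→A), site 19 (A→G), site 22 (G→A), site 28 (C→G), site 29 (G→T).
p = 7/38 = 0.184211.
d = −0.75 · ln(1 − (4/3)·0.184211) = −0.75 · ln(0.754385) = −0.75 · (-0.281852) = 0.2114.

0.2114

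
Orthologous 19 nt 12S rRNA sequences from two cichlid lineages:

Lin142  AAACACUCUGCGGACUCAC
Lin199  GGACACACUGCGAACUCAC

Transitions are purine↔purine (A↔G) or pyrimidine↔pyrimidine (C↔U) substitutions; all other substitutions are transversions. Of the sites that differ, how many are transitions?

Differing sites — 1:A/G (Ti); 2:A/G (Ti); 7:U/A (Tv); 13:G/A (Ti).
Of the 4 differences, 3 transitions and 1 transversion, so the answer is 3.

3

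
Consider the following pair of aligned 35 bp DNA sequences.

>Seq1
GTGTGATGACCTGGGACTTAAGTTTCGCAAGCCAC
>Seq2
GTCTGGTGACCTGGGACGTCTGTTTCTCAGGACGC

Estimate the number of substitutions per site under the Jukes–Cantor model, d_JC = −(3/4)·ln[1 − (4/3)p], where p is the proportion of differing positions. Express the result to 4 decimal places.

0.3149

The sequences differ at positions 3 (G/C), 6 (A/G), 18 (T/G), 20 (A/C), 21 (A/T), 27 (G/T), 30 (A/G), 32 (C/A), 34 (A/G).
p = 9/35 = 0.257143.
d = −0.75 · ln(1 − (4/3)·0.257143) = −0.75 · ln(0.657143) = −0.75 · (-0.419854) = 0.3149.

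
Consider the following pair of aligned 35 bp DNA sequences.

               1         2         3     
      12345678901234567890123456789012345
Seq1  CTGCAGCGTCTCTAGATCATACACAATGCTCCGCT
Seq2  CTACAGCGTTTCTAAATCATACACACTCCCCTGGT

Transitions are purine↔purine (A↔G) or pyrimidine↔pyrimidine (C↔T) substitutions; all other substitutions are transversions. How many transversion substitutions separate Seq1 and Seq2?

3

Differing sites — 3:G/A (Ti); 10:C/T (Ti); 15:G/A (Ti); 26:A/C (Tv); 28:G/C (Tv); 30:T/C (Ti); 32:C/T (Ti); 34:C/G (Tv).
Of the 8 differences, 5 transitions and 3 transversions, so the answer is 3.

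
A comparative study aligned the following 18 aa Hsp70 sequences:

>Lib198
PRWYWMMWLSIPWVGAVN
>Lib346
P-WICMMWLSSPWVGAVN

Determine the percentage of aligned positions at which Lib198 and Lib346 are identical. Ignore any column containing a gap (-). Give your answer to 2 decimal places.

82.35%

Excluding the 1 gap column leaves 17 comparable sites.
The sequences differ at positions 4 (Y/I), 5 (W/C), 11 (I/S).
14 of the 17 comparable sites match, so the percent identity is 14/17 × 100 = 82.35%.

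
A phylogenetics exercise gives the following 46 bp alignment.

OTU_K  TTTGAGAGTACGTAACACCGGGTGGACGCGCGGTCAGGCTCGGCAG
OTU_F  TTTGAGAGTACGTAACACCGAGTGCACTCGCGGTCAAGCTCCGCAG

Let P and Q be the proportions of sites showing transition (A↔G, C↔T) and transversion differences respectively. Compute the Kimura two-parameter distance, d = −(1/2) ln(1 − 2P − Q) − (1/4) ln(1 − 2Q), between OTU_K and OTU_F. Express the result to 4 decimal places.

0.1175

Differing sites — 21:G/A (Ti); 25:G/C (Tv); 28:G/T (Tv); 37:G/A (Ti); 42:G/C (Tv).
Of the 5 differences, 2 transitions and 3 transversions over 46 sites: P = 2/46 = 0.043478, Q = 3/46 = 0.065217.
d = −0.5·ln(0.847827) − 0.25·ln(0.869566) = −0.5·(-0.165079) − 0.25·(-0.139761) = 0.1175.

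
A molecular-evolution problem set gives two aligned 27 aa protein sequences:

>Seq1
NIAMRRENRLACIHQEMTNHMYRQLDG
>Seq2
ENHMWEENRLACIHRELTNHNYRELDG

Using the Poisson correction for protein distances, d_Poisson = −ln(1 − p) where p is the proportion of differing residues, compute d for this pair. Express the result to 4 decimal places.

0.4055

Mismatches occur at site 1 (N/E), site 2 (I/N), site 3 (A/H), site 5 (R/W), site 6 (R/E), site 15 (Q/R), site 17 (M/L), site 21 (M/N), site 24 (Q/E).
p = 9/27 = 0.333333.
d = −ln(1 − 0.333333) = −ln(0.666667) = 0.4055.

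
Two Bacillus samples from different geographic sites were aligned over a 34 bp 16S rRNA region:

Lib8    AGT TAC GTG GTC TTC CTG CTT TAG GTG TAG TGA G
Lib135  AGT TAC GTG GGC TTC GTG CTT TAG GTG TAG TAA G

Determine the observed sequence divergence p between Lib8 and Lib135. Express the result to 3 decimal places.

0.088

Mismatches occur at site 11 (T↔G), site 16 (C↔G), site 32 (G↔A).
There are 3 differences over 34 sites, so p = 3/34 = 0.088.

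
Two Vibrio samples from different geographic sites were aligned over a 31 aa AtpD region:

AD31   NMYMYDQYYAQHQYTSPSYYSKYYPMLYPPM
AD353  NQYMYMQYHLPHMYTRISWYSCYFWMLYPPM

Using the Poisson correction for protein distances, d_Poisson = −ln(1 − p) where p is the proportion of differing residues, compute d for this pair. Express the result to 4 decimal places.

Differing sites — 2:M/Q; 6:D/M; 9:Y/H; 10:A/L; 11:Q/P; 13:Q/M; 16:S/R; 17:P/I; 19:Y/W; 22:K/C; 24:Y/F; 25:P/W.
p = 12/31 = 0.387097.
d = −ln(1 − 0.387097) = −ln(0.612903) = 0.4895.

0.4895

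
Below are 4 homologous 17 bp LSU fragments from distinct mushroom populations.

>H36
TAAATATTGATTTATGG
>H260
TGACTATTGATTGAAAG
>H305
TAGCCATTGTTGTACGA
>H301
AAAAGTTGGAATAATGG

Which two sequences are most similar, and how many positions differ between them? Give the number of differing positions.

Pairwise Hamming distances:
  H36 vs H260: 5
  H36 vs H305: 7
  H36 vs H301: 6
  H260 vs H305: 9
  H260 vs H301: 10
  H305 vs H301: 12
The smallest is 5, between H36 and H260.

5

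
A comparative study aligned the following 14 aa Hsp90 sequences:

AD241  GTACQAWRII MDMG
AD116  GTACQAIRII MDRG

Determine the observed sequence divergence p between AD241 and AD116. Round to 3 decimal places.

Differing sites — 7:W/I; 13:M/R.
There are 2 differences over 14 sites, so p = 2/14 = 0.143.

0.143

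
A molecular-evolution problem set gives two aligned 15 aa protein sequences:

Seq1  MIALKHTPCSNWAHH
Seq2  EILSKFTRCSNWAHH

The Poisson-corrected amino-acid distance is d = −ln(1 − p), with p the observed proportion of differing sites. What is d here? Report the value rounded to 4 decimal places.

0.4055

Mismatches occur at site 1 (M↔E), site 3 (A↔L), site 4 (L↔S), site 6 (H↔F), site 8 (P↔R).
p = 5/15 = 0.333333.
d = −ln(1 − 0.333333) = −ln(0.666667) = 0.4055.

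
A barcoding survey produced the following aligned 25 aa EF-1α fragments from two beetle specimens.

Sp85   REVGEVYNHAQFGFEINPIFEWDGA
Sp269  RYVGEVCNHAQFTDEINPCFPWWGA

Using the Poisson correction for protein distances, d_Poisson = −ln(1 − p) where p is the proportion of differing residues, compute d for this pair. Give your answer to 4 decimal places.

The sequences differ at positions 2 (E/Y), 7 (Y/C), 13 (G/T), 14 (F/D), 19 (I/C), 21 (E/P), 23 (D/W).
p = 7/25 = 0.280000.
d = −ln(1 − 0.280000) = −ln(0.720000) = 0.3285.

0.3285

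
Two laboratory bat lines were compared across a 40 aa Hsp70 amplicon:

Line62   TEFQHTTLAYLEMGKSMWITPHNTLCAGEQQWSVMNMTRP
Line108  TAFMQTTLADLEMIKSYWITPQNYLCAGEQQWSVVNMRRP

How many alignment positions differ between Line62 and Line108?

Mismatches occur at site 2 (E/A), site 4 (Q/M), site 5 (H/Q), site 10 (Y/D), site 14 (G/I), site 17 (M/Y), site 22 (H/Q), site 24 (T/Y), site 35 (M/V), site 38 (T/R).
That gives 10 mismatches out of 40 aligned sites, so the Hamming distance is 10.

10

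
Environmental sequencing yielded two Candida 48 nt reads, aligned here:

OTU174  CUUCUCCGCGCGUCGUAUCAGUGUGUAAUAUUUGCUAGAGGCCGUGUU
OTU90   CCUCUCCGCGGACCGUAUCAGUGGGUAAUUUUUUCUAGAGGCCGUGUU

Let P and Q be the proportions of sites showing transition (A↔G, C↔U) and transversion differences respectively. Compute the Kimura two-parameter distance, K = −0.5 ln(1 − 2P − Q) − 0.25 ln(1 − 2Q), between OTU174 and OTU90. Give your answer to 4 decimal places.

0.1624

The sequences differ at positions 2 (U/C, transition), 11 (C/G, transversion), 12 (G/A, transition), 13 (U/C, transition), 24 (U/G, transversion), 30 (A/U, transversion), 34 (G/U, transversion).
Of the 7 differences, 3 transitions and 4 transversions over 48 sites: P = 3/48 = 0.062500, Q = 4/48 = 0.083333.
d = −0.5·ln(0.791667) − 0.25·ln(0.833334) = −0.5·(-0.233614) − 0.25·(-0.182321) = 0.1624.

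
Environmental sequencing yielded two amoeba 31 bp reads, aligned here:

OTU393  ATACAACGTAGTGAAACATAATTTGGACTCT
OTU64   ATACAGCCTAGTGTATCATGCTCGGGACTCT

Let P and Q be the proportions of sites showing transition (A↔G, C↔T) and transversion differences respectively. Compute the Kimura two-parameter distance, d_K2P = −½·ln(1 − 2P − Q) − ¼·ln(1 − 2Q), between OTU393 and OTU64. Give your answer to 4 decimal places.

0.3165

The sequences differ at positions 6 (A/G, transition), 8 (G/C, transversion), 14 (A/T, transversion), 16 (A/T, transversion), 20 (A/G, transition), 21 (A/C, transversion), 23 (T/C, transition), 24 (T/G, transversion).
Of the 8 differences, 3 transitions and 5 transversions over 31 sites: P = 3/31 = 0.096774, Q = 5/31 = 0.161290.
d = −0.5·ln(0.645162) − 0.25·ln(0.677420) = −0.5·(-0.438254) − 0.25·(-0.389464) = 0.3165.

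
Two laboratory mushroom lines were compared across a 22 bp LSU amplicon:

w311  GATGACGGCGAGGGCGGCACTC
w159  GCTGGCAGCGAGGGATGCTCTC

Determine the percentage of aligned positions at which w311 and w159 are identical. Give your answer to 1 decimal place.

72.7%

The sequences differ at positions 2 (A/C), 5 (A/G), 7 (G/A), 15 (C/A), 16 (G/T), 19 (A/T).
16 of the 22 sites match, so the percent identity is 16/22 × 100 = 72.7%.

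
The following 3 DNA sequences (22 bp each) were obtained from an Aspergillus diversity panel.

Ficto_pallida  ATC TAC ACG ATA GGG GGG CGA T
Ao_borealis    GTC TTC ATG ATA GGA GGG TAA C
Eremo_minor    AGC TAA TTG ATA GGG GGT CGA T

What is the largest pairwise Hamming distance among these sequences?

Pairwise Hamming distances:
  Ficto_pallida vs Ao_borealis: 7
  Ficto_pallida vs Eremo_minor: 5
  Ao_borealis vs Eremo_minor: 10
The largest is 10, between Ao_borealis and Eremo_minor.

10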